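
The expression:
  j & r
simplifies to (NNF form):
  j & r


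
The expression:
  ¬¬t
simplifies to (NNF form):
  t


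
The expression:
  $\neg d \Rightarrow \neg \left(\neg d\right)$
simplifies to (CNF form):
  $d$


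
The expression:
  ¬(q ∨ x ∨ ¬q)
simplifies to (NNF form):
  False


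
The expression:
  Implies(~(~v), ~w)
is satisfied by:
  {w: False, v: False}
  {v: True, w: False}
  {w: True, v: False}


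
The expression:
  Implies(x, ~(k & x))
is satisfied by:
  {k: False, x: False}
  {x: True, k: False}
  {k: True, x: False}


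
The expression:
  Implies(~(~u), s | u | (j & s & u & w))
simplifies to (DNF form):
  True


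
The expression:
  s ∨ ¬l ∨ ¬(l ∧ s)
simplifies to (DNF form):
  True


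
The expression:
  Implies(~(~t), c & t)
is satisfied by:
  {c: True, t: False}
  {t: False, c: False}
  {t: True, c: True}


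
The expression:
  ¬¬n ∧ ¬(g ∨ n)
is never true.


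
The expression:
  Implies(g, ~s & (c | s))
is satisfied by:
  {c: True, g: False, s: False}
  {c: False, g: False, s: False}
  {s: True, c: True, g: False}
  {s: True, c: False, g: False}
  {g: True, c: True, s: False}


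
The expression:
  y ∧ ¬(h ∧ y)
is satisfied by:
  {y: True, h: False}


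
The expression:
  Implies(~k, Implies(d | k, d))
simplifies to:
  True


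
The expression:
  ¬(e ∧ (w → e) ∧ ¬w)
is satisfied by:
  {w: True, e: False}
  {e: False, w: False}
  {e: True, w: True}


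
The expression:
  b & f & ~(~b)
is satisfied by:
  {b: True, f: True}


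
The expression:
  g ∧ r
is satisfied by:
  {r: True, g: True}


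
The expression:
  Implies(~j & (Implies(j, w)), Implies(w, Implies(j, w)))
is always true.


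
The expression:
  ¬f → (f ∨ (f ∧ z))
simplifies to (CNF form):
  f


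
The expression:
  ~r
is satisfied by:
  {r: False}


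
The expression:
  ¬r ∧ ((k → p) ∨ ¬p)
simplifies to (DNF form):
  ¬r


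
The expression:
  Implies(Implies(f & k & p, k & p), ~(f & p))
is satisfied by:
  {p: False, f: False}
  {f: True, p: False}
  {p: True, f: False}


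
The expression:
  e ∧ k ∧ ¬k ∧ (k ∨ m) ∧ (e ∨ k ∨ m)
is never true.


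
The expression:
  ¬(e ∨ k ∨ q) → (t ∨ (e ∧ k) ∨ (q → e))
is always true.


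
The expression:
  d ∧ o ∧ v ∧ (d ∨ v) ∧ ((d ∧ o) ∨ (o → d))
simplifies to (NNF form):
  d ∧ o ∧ v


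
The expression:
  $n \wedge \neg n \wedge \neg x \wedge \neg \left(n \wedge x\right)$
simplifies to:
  $\text{False}$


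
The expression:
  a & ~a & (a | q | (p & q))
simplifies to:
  False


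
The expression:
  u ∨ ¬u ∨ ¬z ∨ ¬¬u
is always true.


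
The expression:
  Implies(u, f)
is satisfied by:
  {f: True, u: False}
  {u: False, f: False}
  {u: True, f: True}


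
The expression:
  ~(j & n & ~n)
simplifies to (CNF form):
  True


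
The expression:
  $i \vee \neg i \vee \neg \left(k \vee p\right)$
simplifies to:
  $\text{True}$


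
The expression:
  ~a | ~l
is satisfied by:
  {l: False, a: False}
  {a: True, l: False}
  {l: True, a: False}


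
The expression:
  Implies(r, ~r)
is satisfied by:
  {r: False}


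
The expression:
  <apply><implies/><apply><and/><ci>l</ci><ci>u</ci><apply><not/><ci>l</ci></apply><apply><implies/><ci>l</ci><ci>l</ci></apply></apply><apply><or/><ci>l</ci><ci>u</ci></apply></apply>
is always true.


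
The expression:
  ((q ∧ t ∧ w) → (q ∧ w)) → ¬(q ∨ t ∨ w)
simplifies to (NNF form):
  ¬q ∧ ¬t ∧ ¬w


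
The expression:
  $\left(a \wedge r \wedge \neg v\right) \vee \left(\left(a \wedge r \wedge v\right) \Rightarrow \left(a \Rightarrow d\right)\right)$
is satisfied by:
  {d: True, v: False, a: False, r: False}
  {d: False, v: False, a: False, r: False}
  {r: True, d: True, v: False, a: False}
  {r: True, d: False, v: False, a: False}
  {d: True, a: True, r: False, v: False}
  {a: True, r: False, v: False, d: False}
  {r: True, a: True, d: True, v: False}
  {r: True, a: True, d: False, v: False}
  {d: True, v: True, r: False, a: False}
  {v: True, r: False, a: False, d: False}
  {d: True, r: True, v: True, a: False}
  {r: True, v: True, d: False, a: False}
  {d: True, a: True, v: True, r: False}
  {a: True, v: True, r: False, d: False}
  {r: True, a: True, v: True, d: True}


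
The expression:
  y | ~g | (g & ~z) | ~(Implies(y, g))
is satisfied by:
  {y: True, g: False, z: False}
  {g: False, z: False, y: False}
  {y: True, z: True, g: False}
  {z: True, g: False, y: False}
  {y: True, g: True, z: False}
  {g: True, y: False, z: False}
  {y: True, z: True, g: True}


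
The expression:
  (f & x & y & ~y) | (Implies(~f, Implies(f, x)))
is always true.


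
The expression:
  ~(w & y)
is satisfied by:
  {w: False, y: False}
  {y: True, w: False}
  {w: True, y: False}


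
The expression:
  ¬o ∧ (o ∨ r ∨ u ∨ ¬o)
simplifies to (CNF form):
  ¬o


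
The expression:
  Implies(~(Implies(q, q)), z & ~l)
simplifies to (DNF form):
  True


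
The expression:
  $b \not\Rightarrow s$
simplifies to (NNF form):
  $b \wedge \neg s$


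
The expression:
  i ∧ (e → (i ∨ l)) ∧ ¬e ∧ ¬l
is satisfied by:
  {i: True, e: False, l: False}


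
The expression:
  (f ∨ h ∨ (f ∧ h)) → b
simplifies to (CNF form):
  (b ∨ ¬f) ∧ (b ∨ ¬h)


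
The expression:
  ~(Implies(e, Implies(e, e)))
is never true.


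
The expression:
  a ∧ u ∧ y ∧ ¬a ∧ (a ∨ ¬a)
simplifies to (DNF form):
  False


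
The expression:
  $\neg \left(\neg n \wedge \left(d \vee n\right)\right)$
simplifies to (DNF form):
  $n \vee \neg d$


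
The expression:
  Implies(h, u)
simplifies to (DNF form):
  u | ~h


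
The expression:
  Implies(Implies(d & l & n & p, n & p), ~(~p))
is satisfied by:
  {p: True}


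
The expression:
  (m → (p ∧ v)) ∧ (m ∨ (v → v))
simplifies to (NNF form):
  (p ∧ v) ∨ ¬m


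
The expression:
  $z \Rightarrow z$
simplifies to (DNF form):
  $\text{True}$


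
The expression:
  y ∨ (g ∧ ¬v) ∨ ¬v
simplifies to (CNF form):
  y ∨ ¬v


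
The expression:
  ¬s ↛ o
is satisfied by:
  {o: True, s: False}
  {s: False, o: False}
  {s: True, o: True}


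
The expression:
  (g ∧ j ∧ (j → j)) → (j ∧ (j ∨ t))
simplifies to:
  True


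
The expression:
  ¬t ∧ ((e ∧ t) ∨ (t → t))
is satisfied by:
  {t: False}


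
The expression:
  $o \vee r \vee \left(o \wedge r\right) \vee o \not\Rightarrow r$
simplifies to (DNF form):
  $o \vee r$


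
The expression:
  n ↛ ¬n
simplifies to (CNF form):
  n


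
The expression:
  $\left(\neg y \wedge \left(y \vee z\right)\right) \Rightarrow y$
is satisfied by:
  {y: True, z: False}
  {z: False, y: False}
  {z: True, y: True}


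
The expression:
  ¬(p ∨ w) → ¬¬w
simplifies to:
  p ∨ w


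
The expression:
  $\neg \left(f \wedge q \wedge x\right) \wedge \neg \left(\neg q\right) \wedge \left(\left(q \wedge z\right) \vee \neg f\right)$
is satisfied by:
  {q: True, z: True, f: False, x: False}
  {q: True, z: False, f: False, x: False}
  {x: True, q: True, z: True, f: False}
  {x: True, q: True, z: False, f: False}
  {f: True, q: True, z: True, x: False}


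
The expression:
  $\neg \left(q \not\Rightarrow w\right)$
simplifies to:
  $w \vee \neg q$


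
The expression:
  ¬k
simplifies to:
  ¬k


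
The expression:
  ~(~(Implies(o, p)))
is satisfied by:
  {p: True, o: False}
  {o: False, p: False}
  {o: True, p: True}


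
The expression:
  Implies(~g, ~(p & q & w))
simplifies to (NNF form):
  g | ~p | ~q | ~w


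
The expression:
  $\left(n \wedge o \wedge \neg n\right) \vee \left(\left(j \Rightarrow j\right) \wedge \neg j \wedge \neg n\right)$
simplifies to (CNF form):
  $\neg j \wedge \neg n$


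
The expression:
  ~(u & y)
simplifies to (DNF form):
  ~u | ~y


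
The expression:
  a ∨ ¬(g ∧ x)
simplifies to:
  a ∨ ¬g ∨ ¬x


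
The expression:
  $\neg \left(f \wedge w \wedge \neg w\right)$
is always true.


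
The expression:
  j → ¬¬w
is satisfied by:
  {w: True, j: False}
  {j: False, w: False}
  {j: True, w: True}


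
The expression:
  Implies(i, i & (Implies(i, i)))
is always true.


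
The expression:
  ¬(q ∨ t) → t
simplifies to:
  q ∨ t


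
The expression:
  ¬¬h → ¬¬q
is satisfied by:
  {q: True, h: False}
  {h: False, q: False}
  {h: True, q: True}


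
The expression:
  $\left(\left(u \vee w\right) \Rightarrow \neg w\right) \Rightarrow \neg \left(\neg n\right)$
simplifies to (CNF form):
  $n \vee w$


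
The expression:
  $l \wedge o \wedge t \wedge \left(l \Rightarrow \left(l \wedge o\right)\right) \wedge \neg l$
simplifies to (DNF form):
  $\text{False}$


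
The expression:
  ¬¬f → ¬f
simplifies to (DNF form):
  ¬f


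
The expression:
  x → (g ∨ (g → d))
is always true.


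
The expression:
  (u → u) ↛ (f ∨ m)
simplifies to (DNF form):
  ¬f ∧ ¬m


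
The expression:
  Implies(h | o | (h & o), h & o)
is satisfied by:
  {h: False, o: False}
  {o: True, h: True}


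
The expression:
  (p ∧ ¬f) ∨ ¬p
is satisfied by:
  {p: False, f: False}
  {f: True, p: False}
  {p: True, f: False}


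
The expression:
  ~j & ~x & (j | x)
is never true.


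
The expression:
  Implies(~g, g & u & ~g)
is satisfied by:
  {g: True}


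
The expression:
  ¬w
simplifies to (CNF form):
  ¬w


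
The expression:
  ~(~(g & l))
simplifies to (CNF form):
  g & l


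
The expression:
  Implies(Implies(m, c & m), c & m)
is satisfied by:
  {m: True}


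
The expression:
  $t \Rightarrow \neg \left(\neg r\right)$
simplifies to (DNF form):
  $r \vee \neg t$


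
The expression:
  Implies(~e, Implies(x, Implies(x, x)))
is always true.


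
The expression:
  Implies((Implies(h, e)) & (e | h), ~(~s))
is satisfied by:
  {s: True, e: False}
  {e: False, s: False}
  {e: True, s: True}


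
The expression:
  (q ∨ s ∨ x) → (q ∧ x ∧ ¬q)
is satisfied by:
  {q: False, x: False, s: False}


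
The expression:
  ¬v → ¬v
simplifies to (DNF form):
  True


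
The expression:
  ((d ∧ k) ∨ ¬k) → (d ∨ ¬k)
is always true.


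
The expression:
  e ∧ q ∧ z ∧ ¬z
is never true.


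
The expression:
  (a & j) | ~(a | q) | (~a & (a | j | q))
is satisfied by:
  {j: True, a: False}
  {a: False, j: False}
  {a: True, j: True}


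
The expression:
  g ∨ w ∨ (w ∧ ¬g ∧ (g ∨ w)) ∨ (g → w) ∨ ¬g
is always true.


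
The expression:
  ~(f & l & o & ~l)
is always true.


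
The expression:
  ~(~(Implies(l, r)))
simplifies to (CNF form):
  r | ~l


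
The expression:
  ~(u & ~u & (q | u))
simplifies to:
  True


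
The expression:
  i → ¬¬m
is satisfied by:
  {m: True, i: False}
  {i: False, m: False}
  {i: True, m: True}


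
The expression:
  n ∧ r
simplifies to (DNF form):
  n ∧ r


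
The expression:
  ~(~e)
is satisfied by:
  {e: True}


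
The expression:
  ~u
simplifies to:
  ~u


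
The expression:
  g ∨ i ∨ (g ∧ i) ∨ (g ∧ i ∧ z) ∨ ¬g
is always true.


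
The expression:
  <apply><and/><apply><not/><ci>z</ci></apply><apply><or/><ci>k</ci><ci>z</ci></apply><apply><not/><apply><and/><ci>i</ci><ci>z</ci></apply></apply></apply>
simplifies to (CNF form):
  <apply><and/><ci>k</ci><apply><not/><ci>z</ci></apply></apply>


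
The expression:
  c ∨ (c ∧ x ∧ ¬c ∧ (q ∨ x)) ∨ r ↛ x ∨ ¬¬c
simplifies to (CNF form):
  (c ∨ r) ∧ (c ∨ ¬x)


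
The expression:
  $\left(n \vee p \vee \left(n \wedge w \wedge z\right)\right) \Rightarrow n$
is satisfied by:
  {n: True, p: False}
  {p: False, n: False}
  {p: True, n: True}


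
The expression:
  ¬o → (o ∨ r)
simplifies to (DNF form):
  o ∨ r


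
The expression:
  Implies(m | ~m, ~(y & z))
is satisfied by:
  {z: False, y: False}
  {y: True, z: False}
  {z: True, y: False}


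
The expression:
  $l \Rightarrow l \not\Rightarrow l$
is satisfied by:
  {l: False}


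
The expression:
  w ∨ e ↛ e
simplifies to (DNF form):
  w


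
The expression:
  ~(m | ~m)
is never true.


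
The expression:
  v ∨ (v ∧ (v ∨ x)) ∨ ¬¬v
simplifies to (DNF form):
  v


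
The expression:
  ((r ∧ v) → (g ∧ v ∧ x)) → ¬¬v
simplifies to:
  v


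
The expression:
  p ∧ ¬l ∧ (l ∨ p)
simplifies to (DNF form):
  p ∧ ¬l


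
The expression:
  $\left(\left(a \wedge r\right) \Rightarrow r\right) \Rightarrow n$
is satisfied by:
  {n: True}


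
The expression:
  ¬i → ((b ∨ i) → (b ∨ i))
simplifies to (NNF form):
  True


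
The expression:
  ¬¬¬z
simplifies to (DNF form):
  ¬z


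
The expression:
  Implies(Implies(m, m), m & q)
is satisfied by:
  {m: True, q: True}


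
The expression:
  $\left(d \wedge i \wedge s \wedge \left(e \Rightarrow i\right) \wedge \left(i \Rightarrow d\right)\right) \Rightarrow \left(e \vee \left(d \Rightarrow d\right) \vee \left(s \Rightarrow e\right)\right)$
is always true.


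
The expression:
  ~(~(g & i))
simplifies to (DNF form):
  g & i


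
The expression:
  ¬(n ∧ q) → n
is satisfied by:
  {n: True}


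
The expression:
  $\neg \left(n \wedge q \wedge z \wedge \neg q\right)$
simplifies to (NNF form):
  $\text{True}$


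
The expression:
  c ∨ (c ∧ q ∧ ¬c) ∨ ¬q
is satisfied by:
  {c: True, q: False}
  {q: False, c: False}
  {q: True, c: True}


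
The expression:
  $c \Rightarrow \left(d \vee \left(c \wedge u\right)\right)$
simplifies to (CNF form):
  $d \vee u \vee \neg c$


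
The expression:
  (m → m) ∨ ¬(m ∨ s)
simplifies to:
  True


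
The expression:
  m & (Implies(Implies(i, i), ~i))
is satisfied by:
  {m: True, i: False}


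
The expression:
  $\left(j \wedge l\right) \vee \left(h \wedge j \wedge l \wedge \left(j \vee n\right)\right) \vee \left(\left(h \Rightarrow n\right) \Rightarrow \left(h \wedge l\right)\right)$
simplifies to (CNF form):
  $\left(h \vee j\right) \wedge \left(h \vee l\right) \wedge \left(l \vee \neg n\right) \wedge \left(h \vee j \vee l\right) \wedge \left(h \vee j \vee \neg n\right) \wedge \left(h \vee l \vee \neg n\right) \wedge \left(j \vee l \vee \neg n\right)$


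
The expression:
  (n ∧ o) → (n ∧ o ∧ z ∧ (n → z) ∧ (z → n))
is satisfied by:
  {z: True, o: False, n: False}
  {o: False, n: False, z: False}
  {n: True, z: True, o: False}
  {n: True, o: False, z: False}
  {z: True, o: True, n: False}
  {o: True, z: False, n: False}
  {n: True, o: True, z: True}


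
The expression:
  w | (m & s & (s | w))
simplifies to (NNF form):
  w | (m & s)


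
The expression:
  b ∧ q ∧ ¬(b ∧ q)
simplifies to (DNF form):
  False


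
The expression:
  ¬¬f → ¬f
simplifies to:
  ¬f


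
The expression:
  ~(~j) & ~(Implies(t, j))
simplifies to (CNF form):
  False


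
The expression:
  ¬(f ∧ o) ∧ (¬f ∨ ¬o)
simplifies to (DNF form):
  ¬f ∨ ¬o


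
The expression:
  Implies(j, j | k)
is always true.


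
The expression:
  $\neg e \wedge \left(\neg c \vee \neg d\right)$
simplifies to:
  $\neg e \wedge \left(\neg c \vee \neg d\right)$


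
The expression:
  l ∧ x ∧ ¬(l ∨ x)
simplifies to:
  False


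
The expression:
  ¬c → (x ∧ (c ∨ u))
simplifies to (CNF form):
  (c ∨ u) ∧ (c ∨ x)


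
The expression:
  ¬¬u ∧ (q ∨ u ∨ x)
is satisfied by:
  {u: True}


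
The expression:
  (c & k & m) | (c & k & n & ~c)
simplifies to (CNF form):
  c & k & m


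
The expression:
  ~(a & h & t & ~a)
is always true.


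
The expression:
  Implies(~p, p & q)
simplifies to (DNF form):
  p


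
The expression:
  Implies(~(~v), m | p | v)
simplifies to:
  True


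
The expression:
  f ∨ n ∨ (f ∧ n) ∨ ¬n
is always true.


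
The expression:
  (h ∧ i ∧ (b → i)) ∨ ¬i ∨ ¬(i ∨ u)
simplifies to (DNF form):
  h ∨ ¬i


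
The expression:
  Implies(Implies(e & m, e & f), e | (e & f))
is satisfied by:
  {e: True}


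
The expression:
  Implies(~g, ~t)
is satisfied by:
  {g: True, t: False}
  {t: False, g: False}
  {t: True, g: True}


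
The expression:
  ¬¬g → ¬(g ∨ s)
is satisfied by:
  {g: False}


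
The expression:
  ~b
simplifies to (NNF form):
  ~b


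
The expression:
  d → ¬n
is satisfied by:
  {d: False, n: False}
  {n: True, d: False}
  {d: True, n: False}


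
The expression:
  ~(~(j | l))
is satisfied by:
  {l: True, j: True}
  {l: True, j: False}
  {j: True, l: False}


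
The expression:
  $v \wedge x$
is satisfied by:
  {x: True, v: True}


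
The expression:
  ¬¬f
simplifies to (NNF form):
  f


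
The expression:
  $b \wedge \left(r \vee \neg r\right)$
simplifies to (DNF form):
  $b$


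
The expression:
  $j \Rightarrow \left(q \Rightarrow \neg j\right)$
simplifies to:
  $\neg j \vee \neg q$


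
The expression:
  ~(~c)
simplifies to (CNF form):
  c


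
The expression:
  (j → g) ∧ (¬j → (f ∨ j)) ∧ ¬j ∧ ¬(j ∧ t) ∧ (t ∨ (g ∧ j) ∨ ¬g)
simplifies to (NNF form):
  f ∧ ¬j ∧ (t ∨ ¬g)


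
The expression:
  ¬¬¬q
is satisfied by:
  {q: False}


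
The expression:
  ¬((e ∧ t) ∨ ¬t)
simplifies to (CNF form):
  t ∧ ¬e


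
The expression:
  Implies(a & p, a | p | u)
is always true.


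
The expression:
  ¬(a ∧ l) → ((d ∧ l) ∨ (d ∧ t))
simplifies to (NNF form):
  (a ∧ l) ∨ (d ∧ l) ∨ (d ∧ t)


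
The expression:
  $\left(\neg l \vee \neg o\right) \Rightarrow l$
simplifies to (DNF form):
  $l$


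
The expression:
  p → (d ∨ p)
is always true.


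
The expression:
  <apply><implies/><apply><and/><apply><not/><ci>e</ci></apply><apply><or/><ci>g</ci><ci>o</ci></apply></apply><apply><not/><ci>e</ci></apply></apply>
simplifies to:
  <true/>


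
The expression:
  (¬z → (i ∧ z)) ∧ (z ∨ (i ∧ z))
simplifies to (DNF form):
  z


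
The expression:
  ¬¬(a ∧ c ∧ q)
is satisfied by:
  {a: True, c: True, q: True}


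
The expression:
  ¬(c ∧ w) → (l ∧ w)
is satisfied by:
  {w: True, c: True, l: True}
  {w: True, c: True, l: False}
  {w: True, l: True, c: False}


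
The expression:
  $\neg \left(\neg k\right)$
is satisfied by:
  {k: True}


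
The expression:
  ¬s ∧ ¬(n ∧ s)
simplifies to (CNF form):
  ¬s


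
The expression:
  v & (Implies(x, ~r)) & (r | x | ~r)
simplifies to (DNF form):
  (v & ~r) | (v & ~x)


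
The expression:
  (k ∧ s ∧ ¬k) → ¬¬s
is always true.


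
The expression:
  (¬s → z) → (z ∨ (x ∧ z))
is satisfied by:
  {z: True, s: False}
  {s: False, z: False}
  {s: True, z: True}


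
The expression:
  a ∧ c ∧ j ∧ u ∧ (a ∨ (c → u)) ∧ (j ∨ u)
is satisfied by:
  {a: True, c: True, j: True, u: True}


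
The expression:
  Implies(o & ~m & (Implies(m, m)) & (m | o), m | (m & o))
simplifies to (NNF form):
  m | ~o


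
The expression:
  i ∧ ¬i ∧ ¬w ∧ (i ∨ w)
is never true.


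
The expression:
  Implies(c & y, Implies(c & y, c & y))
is always true.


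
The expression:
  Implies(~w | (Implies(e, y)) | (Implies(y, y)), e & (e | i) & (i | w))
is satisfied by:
  {i: True, w: True, e: True}
  {i: True, e: True, w: False}
  {w: True, e: True, i: False}


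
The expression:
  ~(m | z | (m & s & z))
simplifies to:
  ~m & ~z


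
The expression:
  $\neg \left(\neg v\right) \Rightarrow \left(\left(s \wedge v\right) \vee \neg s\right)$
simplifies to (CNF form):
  $\text{True}$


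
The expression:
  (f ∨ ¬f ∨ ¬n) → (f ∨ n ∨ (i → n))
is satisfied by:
  {n: True, f: True, i: False}
  {n: True, f: False, i: False}
  {f: True, n: False, i: False}
  {n: False, f: False, i: False}
  {n: True, i: True, f: True}
  {n: True, i: True, f: False}
  {i: True, f: True, n: False}


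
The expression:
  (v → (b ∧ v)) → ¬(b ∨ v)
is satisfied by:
  {b: False}


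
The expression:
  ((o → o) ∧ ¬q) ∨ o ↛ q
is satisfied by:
  {q: False}


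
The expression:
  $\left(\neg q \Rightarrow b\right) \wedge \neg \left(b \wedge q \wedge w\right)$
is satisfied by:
  {q: True, b: False, w: False}
  {q: True, w: True, b: False}
  {q: True, b: True, w: False}
  {b: True, w: False, q: False}
  {w: True, b: True, q: False}


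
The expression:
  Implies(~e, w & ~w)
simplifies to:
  e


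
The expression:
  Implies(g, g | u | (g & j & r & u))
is always true.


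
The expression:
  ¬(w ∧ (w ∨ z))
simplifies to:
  ¬w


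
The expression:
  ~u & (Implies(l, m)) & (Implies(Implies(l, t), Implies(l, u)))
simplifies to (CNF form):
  ~u & (m | ~l) & (~l | ~t)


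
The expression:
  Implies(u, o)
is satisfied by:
  {o: True, u: False}
  {u: False, o: False}
  {u: True, o: True}


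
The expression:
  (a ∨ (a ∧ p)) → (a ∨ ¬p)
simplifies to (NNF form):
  True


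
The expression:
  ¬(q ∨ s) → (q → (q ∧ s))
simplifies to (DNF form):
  True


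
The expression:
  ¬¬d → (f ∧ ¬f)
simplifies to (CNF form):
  ¬d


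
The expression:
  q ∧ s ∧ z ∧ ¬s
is never true.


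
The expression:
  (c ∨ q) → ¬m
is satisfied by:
  {q: False, m: False, c: False}
  {c: True, q: False, m: False}
  {q: True, c: False, m: False}
  {c: True, q: True, m: False}
  {m: True, c: False, q: False}


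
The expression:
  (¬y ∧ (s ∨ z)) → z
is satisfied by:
  {y: True, z: True, s: False}
  {y: True, s: False, z: False}
  {z: True, s: False, y: False}
  {z: False, s: False, y: False}
  {y: True, z: True, s: True}
  {y: True, s: True, z: False}
  {z: True, s: True, y: False}


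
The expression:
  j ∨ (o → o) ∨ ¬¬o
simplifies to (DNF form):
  True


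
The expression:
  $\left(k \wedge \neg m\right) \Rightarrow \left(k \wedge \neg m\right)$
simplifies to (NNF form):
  $\text{True}$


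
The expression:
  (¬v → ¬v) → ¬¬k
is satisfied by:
  {k: True}


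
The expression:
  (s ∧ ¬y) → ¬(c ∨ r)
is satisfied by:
  {y: True, c: False, s: False, r: False}
  {r: True, y: True, c: False, s: False}
  {y: True, c: True, s: False, r: False}
  {r: True, y: True, c: True, s: False}
  {r: False, c: False, s: False, y: False}
  {r: True, c: False, s: False, y: False}
  {c: True, r: False, s: False, y: False}
  {r: True, c: True, s: False, y: False}
  {s: True, y: True, r: False, c: False}
  {r: True, s: True, y: True, c: False}
  {s: True, y: True, c: True, r: False}
  {r: True, s: True, y: True, c: True}
  {s: True, y: False, c: False, r: False}


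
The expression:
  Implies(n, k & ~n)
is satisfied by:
  {n: False}


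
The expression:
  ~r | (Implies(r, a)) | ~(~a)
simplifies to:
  a | ~r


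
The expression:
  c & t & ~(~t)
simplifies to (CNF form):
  c & t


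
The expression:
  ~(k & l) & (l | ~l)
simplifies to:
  ~k | ~l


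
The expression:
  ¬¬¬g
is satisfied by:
  {g: False}


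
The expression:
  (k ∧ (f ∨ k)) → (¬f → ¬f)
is always true.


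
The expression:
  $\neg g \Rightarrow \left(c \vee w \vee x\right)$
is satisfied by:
  {x: True, c: True, w: True, g: True}
  {x: True, c: True, w: True, g: False}
  {x: True, c: True, g: True, w: False}
  {x: True, c: True, g: False, w: False}
  {x: True, w: True, g: True, c: False}
  {x: True, w: True, g: False, c: False}
  {x: True, w: False, g: True, c: False}
  {x: True, w: False, g: False, c: False}
  {c: True, w: True, g: True, x: False}
  {c: True, w: True, g: False, x: False}
  {c: True, g: True, w: False, x: False}
  {c: True, g: False, w: False, x: False}
  {w: True, g: True, c: False, x: False}
  {w: True, c: False, g: False, x: False}
  {g: True, c: False, w: False, x: False}


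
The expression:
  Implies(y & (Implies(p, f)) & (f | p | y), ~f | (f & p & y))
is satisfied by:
  {p: True, y: False, f: False}
  {p: False, y: False, f: False}
  {f: True, p: True, y: False}
  {f: True, p: False, y: False}
  {y: True, p: True, f: False}
  {y: True, p: False, f: False}
  {y: True, f: True, p: True}


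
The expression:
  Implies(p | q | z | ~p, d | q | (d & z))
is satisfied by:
  {d: True, q: True}
  {d: True, q: False}
  {q: True, d: False}


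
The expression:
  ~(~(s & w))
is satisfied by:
  {w: True, s: True}


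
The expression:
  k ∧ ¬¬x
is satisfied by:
  {x: True, k: True}


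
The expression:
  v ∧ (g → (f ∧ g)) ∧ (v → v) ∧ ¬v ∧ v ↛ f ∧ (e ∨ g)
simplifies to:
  False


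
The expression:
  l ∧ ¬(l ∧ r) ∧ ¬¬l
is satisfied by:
  {l: True, r: False}


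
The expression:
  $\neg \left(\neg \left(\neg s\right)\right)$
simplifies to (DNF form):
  $\neg s$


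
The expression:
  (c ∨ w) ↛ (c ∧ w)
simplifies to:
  (c ∧ ¬w) ∨ (w ∧ ¬c)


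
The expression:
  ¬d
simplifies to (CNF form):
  ¬d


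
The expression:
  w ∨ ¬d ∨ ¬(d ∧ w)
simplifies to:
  True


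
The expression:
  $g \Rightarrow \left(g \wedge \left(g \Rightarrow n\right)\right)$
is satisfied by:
  {n: True, g: False}
  {g: False, n: False}
  {g: True, n: True}


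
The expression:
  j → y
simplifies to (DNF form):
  y ∨ ¬j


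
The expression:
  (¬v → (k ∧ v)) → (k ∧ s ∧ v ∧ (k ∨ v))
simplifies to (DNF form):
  (k ∧ s) ∨ ¬v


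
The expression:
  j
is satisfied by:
  {j: True}


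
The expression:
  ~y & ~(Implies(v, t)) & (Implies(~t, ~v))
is never true.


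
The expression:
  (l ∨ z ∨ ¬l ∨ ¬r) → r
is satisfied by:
  {r: True}


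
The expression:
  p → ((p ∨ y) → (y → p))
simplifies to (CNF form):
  True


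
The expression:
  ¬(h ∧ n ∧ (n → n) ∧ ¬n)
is always true.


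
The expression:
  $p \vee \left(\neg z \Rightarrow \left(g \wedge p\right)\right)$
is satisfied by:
  {z: True, p: True}
  {z: True, p: False}
  {p: True, z: False}


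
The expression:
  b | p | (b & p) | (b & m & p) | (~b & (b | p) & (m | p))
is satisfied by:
  {b: True, p: True}
  {b: True, p: False}
  {p: True, b: False}


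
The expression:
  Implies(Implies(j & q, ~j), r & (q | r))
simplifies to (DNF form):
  r | (j & q)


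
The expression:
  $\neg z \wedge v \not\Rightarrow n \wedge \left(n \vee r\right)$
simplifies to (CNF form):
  $r \wedge v \wedge \neg n \wedge \neg z$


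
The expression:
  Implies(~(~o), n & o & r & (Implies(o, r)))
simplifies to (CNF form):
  (n | ~o) & (r | ~o)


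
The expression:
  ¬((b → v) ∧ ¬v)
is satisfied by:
  {b: True, v: True}
  {b: True, v: False}
  {v: True, b: False}


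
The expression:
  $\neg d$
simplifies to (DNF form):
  $\neg d$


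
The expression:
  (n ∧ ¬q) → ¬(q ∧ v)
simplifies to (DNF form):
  True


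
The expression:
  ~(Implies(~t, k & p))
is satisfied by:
  {t: False, p: False, k: False}
  {k: True, t: False, p: False}
  {p: True, t: False, k: False}


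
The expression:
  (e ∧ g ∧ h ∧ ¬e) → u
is always true.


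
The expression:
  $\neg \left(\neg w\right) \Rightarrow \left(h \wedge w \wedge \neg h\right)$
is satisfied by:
  {w: False}


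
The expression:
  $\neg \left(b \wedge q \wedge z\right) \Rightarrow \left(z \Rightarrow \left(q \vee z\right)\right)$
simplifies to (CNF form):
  $\text{True}$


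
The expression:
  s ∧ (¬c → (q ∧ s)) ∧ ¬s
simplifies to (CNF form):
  False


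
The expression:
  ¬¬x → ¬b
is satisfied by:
  {x: False, b: False}
  {b: True, x: False}
  {x: True, b: False}


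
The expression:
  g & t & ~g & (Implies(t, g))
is never true.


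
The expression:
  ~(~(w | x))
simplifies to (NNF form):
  w | x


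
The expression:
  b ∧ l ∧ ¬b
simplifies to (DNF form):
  False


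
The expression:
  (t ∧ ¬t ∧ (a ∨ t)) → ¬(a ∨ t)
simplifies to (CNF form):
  True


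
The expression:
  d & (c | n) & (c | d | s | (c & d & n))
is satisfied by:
  {d: True, n: True, c: True}
  {d: True, n: True, c: False}
  {d: True, c: True, n: False}


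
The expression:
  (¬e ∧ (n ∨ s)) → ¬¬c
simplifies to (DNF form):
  c ∨ e ∨ (¬n ∧ ¬s)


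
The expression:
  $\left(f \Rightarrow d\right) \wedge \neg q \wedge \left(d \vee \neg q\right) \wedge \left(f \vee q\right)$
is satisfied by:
  {d: True, f: True, q: False}


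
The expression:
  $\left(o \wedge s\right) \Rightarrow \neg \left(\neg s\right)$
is always true.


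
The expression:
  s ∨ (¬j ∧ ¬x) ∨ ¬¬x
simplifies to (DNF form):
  s ∨ x ∨ ¬j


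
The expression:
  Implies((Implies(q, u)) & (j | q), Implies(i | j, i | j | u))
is always true.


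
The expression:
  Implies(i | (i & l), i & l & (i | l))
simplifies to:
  l | ~i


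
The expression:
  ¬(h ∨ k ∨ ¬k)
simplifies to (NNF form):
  False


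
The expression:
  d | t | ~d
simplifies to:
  True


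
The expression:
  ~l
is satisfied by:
  {l: False}


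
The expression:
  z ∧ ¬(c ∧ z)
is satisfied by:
  {z: True, c: False}


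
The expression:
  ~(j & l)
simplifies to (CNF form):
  ~j | ~l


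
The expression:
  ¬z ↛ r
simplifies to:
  r ∨ ¬z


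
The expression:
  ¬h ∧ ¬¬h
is never true.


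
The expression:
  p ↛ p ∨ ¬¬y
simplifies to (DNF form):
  y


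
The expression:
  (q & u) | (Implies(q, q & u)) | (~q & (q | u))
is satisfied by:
  {u: True, q: False}
  {q: False, u: False}
  {q: True, u: True}


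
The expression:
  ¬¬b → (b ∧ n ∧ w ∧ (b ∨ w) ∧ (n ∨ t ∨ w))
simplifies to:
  (n ∧ w) ∨ ¬b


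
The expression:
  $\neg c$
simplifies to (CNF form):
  $\neg c$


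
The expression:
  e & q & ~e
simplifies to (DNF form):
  False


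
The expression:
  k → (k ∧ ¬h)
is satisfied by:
  {h: False, k: False}
  {k: True, h: False}
  {h: True, k: False}


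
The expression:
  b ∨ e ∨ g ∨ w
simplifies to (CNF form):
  b ∨ e ∨ g ∨ w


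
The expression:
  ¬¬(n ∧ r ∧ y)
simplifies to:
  n ∧ r ∧ y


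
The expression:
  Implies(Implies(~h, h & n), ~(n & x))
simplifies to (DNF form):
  ~h | ~n | ~x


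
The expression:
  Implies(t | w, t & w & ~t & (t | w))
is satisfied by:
  {w: False, t: False}


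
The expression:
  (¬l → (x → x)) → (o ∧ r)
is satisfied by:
  {r: True, o: True}


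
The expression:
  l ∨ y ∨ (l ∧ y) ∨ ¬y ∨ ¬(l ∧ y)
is always true.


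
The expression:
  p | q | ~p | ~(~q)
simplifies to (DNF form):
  True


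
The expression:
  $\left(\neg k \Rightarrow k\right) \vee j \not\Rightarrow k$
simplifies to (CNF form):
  $j \vee k$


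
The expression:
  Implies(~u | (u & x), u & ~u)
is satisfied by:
  {u: True, x: False}


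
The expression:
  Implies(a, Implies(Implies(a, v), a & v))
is always true.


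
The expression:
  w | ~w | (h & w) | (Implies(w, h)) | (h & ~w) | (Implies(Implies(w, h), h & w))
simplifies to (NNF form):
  True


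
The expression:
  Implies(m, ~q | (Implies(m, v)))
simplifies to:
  v | ~m | ~q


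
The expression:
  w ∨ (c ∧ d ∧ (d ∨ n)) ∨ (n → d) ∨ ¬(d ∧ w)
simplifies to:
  True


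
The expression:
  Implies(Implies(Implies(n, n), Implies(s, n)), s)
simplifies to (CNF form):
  s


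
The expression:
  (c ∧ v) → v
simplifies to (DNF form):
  True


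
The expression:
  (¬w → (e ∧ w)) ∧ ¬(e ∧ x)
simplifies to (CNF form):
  w ∧ (¬e ∨ ¬x)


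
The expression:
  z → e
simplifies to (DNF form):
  e ∨ ¬z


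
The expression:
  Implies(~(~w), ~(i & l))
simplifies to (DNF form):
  ~i | ~l | ~w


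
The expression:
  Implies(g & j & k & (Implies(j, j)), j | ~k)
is always true.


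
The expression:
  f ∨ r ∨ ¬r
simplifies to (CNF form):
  True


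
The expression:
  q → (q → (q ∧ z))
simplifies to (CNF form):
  z ∨ ¬q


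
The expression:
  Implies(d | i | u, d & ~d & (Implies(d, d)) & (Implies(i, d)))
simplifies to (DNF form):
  ~d & ~i & ~u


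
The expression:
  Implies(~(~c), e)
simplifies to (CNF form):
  e | ~c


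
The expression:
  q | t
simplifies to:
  q | t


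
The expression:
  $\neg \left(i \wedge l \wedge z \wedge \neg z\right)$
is always true.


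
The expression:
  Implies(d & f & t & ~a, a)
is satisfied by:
  {a: True, t: False, d: False, f: False}
  {a: False, t: False, d: False, f: False}
  {f: True, a: True, t: False, d: False}
  {f: True, a: False, t: False, d: False}
  {a: True, d: True, f: False, t: False}
  {d: True, f: False, t: False, a: False}
  {f: True, d: True, a: True, t: False}
  {f: True, d: True, a: False, t: False}
  {a: True, t: True, f: False, d: False}
  {t: True, f: False, d: False, a: False}
  {a: True, f: True, t: True, d: False}
  {f: True, t: True, a: False, d: False}
  {a: True, d: True, t: True, f: False}
  {d: True, t: True, f: False, a: False}
  {f: True, d: True, t: True, a: True}


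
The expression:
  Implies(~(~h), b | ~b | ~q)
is always true.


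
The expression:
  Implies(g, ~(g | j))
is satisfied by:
  {g: False}


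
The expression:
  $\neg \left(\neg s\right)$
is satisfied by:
  {s: True}


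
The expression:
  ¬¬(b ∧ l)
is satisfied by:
  {b: True, l: True}


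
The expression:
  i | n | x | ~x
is always true.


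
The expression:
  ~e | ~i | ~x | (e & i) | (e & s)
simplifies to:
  True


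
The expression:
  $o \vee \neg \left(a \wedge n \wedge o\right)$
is always true.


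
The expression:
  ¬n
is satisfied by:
  {n: False}


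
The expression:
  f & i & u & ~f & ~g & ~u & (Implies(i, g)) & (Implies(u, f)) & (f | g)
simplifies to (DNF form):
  False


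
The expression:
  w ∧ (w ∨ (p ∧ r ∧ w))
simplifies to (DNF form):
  w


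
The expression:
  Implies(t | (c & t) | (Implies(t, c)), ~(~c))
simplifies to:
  c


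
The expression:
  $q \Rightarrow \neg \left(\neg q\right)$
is always true.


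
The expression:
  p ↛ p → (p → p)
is always true.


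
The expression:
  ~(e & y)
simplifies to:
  ~e | ~y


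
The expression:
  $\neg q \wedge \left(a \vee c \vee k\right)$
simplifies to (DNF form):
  $\left(a \wedge \neg q\right) \vee \left(c \wedge \neg q\right) \vee \left(k \wedge \neg q\right)$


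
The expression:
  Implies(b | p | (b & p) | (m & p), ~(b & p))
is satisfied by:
  {p: False, b: False}
  {b: True, p: False}
  {p: True, b: False}


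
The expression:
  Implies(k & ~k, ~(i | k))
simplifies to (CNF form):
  True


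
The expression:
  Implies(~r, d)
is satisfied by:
  {r: True, d: True}
  {r: True, d: False}
  {d: True, r: False}


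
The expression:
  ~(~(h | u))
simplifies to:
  h | u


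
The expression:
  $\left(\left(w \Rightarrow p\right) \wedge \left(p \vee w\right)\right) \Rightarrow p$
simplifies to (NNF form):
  $\text{True}$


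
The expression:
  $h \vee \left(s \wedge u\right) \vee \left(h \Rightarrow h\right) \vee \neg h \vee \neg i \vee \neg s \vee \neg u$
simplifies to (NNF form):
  $\text{True}$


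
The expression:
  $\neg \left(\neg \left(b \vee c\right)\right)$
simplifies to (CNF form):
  $b \vee c$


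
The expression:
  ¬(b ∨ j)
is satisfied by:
  {j: False, b: False}


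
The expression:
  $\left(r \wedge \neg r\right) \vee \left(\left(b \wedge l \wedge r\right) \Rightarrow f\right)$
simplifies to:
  $f \vee \neg b \vee \neg l \vee \neg r$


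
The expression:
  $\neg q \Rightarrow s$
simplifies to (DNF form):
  $q \vee s$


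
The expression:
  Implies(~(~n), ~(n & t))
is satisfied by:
  {t: False, n: False}
  {n: True, t: False}
  {t: True, n: False}


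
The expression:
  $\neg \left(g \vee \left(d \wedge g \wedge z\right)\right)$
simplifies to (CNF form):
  $\neg g$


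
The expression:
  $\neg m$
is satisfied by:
  {m: False}


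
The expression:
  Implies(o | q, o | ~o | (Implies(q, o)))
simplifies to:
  True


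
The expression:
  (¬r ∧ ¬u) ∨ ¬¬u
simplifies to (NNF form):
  u ∨ ¬r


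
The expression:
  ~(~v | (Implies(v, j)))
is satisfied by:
  {v: True, j: False}


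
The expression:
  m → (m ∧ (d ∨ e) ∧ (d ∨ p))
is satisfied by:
  {d: True, e: True, p: True, m: False}
  {d: True, e: True, p: False, m: False}
  {d: True, p: True, m: False, e: False}
  {d: True, p: False, m: False, e: False}
  {e: True, p: True, m: False, d: False}
  {e: True, p: False, m: False, d: False}
  {p: True, e: False, m: False, d: False}
  {p: False, e: False, m: False, d: False}
  {d: True, e: True, m: True, p: True}
  {d: True, e: True, m: True, p: False}
  {d: True, m: True, p: True, e: False}
  {d: True, m: True, p: False, e: False}
  {e: True, m: True, p: True, d: False}


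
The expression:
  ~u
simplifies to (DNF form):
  ~u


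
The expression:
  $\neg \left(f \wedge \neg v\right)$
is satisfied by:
  {v: True, f: False}
  {f: False, v: False}
  {f: True, v: True}


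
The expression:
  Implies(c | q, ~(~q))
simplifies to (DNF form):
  q | ~c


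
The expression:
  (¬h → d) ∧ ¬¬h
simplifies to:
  h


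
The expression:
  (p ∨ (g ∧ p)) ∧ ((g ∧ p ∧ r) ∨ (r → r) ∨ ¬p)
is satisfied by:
  {p: True}


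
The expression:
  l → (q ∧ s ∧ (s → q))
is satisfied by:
  {q: True, s: True, l: False}
  {q: True, s: False, l: False}
  {s: True, q: False, l: False}
  {q: False, s: False, l: False}
  {q: True, l: True, s: True}


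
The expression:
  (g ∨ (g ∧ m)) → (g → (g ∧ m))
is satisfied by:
  {m: True, g: False}
  {g: False, m: False}
  {g: True, m: True}


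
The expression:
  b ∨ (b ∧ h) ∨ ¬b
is always true.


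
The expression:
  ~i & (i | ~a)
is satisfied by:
  {i: False, a: False}


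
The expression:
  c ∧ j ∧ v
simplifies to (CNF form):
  c ∧ j ∧ v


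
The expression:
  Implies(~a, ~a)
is always true.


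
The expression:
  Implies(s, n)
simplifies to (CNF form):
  n | ~s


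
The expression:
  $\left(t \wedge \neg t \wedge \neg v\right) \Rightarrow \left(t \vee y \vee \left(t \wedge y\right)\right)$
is always true.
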